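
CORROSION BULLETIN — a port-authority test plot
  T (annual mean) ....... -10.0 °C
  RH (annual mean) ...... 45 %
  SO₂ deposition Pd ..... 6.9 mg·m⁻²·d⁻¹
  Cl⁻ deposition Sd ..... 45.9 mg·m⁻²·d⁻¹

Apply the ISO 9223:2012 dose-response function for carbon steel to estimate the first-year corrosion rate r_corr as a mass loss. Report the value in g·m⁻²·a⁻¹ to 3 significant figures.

r_corr = 30.1 g·m⁻²·a⁻¹

carbon steel: temperature factor f = +0.150·(-20.0) = -3.0000
  SO₂ term: 1.77·6.9^0.52·exp(0.02·45-3.0000) = 0.5918
  Cl⁻ term: 0.102·45.9^0.62·exp(0.033·45+0.04·-10.0) = 3.237
  r_corr = 0.5918 + 3.237 = 3.829 μm/a
Convert to mass loss: 3.829 μm/a × 7.85 g/cm³ = 30.06 g·m⁻²·a⁻¹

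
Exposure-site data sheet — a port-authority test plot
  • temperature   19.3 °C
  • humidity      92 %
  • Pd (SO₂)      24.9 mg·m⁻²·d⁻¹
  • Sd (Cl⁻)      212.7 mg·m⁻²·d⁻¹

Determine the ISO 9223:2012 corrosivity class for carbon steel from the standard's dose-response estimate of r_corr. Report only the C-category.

carbon steel: T>10 °C ⇒ hinge -0.054·(19.3−10) = -0.5022
  SO₂ term: 1.77·24.9^0.52·exp(0.02·92-0.5022) = 35.89
  Sd branch = 0.102·Sd^0.62·e^(0.033·RH+0.04·T) = 127.5 μm/a
  sum: 35.89 + 127.5 → r_corr = 163.4 μm/a
ISO 9223 Table 2 (carbon steel): 80 < 163 ≤ 200 μm/a ⇒ C5

C5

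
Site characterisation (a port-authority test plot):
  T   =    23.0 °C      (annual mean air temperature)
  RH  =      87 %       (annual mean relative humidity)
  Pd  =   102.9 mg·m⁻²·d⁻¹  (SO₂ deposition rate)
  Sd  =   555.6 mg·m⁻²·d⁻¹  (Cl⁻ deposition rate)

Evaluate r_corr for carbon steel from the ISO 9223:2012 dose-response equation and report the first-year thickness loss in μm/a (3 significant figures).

r_corr = 283 μm/a

carbon steel: temperature factor f = -0.054·(13.0) = -0.7020
  sulphur-dioxide contribution → 55.62 μm/a
  chloride contribution → 227.4 μm/a
  total first-year rate 283 μm/a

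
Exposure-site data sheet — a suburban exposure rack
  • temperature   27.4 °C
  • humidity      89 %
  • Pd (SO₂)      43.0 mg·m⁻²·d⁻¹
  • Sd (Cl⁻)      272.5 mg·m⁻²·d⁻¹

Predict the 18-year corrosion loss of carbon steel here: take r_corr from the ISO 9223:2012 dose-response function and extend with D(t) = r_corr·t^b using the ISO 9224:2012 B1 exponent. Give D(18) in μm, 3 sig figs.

D(18) = 976 μm

carbon steel: f(T) = -0.054·(T−10) [T>10 °C] = -0.9396
  sulphur-dioxide contribution → 29 μm/a
  chloride contribution → 186.2 μm/a
  total first-year rate 215.2 μm/a
Long-term exponent b (ISO 9224 Table 2, B1) = 0.523
  D(18) = 215.2 × 18^0.523 = 215.2 × 4.534 = 975.9 μm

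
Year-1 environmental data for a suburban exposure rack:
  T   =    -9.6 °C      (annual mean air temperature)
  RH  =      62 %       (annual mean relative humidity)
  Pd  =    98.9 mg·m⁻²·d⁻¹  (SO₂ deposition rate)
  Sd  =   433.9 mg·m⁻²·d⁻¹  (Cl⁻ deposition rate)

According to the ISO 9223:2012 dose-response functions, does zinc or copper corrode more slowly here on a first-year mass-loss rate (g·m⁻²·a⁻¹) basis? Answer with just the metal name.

zinc: temperature factor f = +0.038·(-19.6) = -0.7448
  SO₂ term: 0.0129·98.9^0.44·exp(0.046·62-0.7448) = 0.801
  Sd branch = 0.0175·Sd^0.57·e^(0.008·RH+0.085·T) = 0.4049 μm/a
  sum: 0.801 + 0.4049 → r_corr = 1.206 μm/a
  mass loss = 1.206 μm/a × 7.14 g/cm³ = 8.61 g·m⁻²·a⁻¹
copper: T≤10 °C ⇒ hinge +0.126·(-9.6−10) = -2.4696
  SO₂ term: 0.0053·98.9^0.26·exp(0.059·62-2.4696) = 0.05743
  Cl⁻ term: 0.01025·433.9^0.27·exp(0.036·62+0.049·-9.6) = 0.3075
  r_corr = 0.05743 + 0.3075 = 0.3649 μm/a
  mass loss = 0.3649 μm/a × 8.96 g/cm³ = 3.27 g·m⁻²·a⁻¹
Ordering by g·m⁻²·a⁻¹: zinc (8.61) > copper (3.27)

copper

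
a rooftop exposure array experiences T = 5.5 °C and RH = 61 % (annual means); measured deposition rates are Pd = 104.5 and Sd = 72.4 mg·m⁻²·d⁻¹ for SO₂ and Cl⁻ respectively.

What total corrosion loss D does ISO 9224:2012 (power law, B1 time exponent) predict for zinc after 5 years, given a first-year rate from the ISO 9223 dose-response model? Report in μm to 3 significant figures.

zinc: T≤10 °C ⇒ hinge +0.038·(5.5−10) = -0.1710
  Pd branch = 0.0129·Pd^0.44·e^(0.046·RH+f) = 1.391 μm/a
  Cl⁻ term: 0.0175·72.4^0.57·exp(0.008·61+0.085·5.5) = 0.5225
  sum: 1.391 + 0.5225 → r_corr = 1.914 μm/a
Long-term exponent b (ISO 9224 Table 2, B1) = 0.813
  D(5) = 1.914 × 5^0.813 = 1.914 × 3.701 = 7.081 μm

D(5) = 7.08 μm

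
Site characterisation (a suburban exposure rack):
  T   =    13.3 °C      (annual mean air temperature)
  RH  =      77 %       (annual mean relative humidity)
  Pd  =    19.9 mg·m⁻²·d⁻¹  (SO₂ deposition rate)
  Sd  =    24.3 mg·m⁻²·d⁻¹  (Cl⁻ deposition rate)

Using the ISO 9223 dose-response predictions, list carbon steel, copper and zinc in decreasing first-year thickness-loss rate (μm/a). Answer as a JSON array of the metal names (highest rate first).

["carbon steel", "zinc", "copper"]

carbon steel: T>10 °C ⇒ hinge -0.054·(13.3−10) = -0.1782
  sulphur-dioxide contribution → 32.72 μm/a
  chloride contribution → 15.93 μm/a
  ⇒ r_corr(carbon steel) = 48.65 μm/a
copper: T>10 °C ⇒ hinge -0.080·(13.3−10) = -0.2640
  sulphur-dioxide contribution → 0.8324 μm/a
  chloride contribution → 0.7443 μm/a
  ⇒ r_corr(copper) = 1.577 μm/a
zinc: temperature factor f = -0.071·(3.3) = -0.2343
  sulphur-dioxide contribution → 1.314 μm/a
  chloride contribution → 0.6185 μm/a
  total first-year rate 1.933 μm/a
Ordering by μm/a: carbon steel (48.7) > zinc (1.93) > copper (1.58)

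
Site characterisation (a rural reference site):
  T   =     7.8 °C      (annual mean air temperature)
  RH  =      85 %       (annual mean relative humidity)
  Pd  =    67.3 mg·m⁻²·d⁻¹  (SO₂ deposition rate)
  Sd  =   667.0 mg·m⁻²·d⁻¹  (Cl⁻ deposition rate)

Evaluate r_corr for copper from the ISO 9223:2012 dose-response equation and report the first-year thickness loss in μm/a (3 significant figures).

r_corr = 3.66 μm/a

copper: temperature factor f = +0.126·(-2.2) = -0.2772
  SO₂ term: 0.0053·67.3^0.26·exp(0.059·85-0.2772) = 1.808
  Cl⁻ term: 0.01025·667.0^0.27·exp(0.036·85+0.049·7.8) = 1.854
  r_corr = 1.808 + 1.854 = 3.662 μm/a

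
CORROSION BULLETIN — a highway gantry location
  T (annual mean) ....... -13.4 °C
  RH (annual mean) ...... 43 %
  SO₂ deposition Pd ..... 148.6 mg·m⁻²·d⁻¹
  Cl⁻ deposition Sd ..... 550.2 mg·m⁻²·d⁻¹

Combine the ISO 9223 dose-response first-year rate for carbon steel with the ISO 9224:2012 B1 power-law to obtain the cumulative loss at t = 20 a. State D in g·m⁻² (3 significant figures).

D(20) = 527 g·m⁻²

carbon steel: T≤10 °C ⇒ hinge +0.150·(-13.4−10) = -3.5100
  Pd branch = 1.77·Pd^0.52·e^(0.02·RH+f) = 1.685 μm/a
  Cl⁻ term: 0.102·550.2^0.62·exp(0.033·43+0.04·-13.4) = 12.34
  sum: 1.685 + 12.34 → r_corr = 14.02 μm/a
Long-term exponent b (ISO 9224 Table 2, B1) = 0.523
  D(20) = 14.02 × 20^0.523 = 14.02 × 4.791 = 67.18 μm
  Mass loss = 67.18 μm × 7.85 g/cm³ = 527.4 g·m⁻²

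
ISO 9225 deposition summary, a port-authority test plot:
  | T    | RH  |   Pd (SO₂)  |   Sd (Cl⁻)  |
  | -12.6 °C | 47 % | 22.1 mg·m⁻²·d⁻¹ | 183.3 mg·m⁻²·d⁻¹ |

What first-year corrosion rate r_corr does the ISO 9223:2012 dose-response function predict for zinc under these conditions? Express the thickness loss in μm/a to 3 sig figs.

zinc: temperature factor f = +0.038·(-22.6) = -0.8588
  sulphur-dioxide contribution → 0.1854 μm/a
  chloride contribution → 0.1703 μm/a
  total first-year rate 0.3557 μm/a

r_corr = 0.356 μm/a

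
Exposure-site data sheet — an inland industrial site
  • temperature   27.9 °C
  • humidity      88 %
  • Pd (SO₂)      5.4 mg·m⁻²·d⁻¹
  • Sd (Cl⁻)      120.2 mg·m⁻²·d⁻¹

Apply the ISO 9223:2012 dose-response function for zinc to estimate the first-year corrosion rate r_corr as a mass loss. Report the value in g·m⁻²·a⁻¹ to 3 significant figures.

zinc: T>10 °C ⇒ hinge -0.071·(27.9−10) = -1.2709
  Pd branch = 0.0129·Pd^0.44·e^(0.046·RH+f) = 0.4354 μm/a
  Cl⁻ term: 0.0175·120.2^0.57·exp(0.008·88+0.085·27.9) = 5.811
  sum: 0.4354 + 5.811 → r_corr = 6.247 μm/a
Convert to mass loss: 6.247 μm/a × 7.14 g/cm³ = 44.6 g·m⁻²·a⁻¹

r_corr = 44.6 g·m⁻²·a⁻¹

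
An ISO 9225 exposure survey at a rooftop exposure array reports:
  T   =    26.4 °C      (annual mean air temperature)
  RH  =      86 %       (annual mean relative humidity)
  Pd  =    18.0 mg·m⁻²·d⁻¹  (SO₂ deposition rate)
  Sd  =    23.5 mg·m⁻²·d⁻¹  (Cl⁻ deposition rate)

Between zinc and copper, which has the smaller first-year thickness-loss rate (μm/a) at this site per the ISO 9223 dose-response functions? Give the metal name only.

copper

zinc: temperature factor f = -0.071·(16.4) = -1.1644
  sulphur-dioxide contribution → 0.7504 μm/a
  chloride contribution → 1.986 μm/a
  total first-year rate 2.736 μm/a
copper: T>10 °C ⇒ hinge -0.080·(26.4−10) = -1.3120
  sulphur-dioxide contribution → 0.4836 μm/a
  chloride contribution → 1.938 μm/a
  total first-year rate 2.421 μm/a
Ordering by μm/a: zinc (2.74) > copper (2.42)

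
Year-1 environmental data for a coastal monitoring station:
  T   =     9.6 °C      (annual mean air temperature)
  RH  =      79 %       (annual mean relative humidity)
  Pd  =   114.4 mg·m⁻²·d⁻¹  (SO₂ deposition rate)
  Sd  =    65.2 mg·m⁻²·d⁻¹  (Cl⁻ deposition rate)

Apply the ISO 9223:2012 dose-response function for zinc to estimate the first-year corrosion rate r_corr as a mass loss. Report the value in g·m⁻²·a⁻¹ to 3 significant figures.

zinc: T≤10 °C ⇒ hinge +0.038·(9.6−10) = -0.0152
  SO₂ term: 0.0129·114.4^0.44·exp(0.046·79-0.0152) = 3.872
  Sd branch = 0.0175·Sd^0.57·e^(0.008·RH+0.085·T) = 0.8054 μm/a
  r_corr = 3.872 + 0.8054 = 4.677 μm/a
Convert to mass loss: 4.677 μm/a × 7.14 g/cm³ = 33.4 g·m⁻²·a⁻¹

r_corr = 33.4 g·m⁻²·a⁻¹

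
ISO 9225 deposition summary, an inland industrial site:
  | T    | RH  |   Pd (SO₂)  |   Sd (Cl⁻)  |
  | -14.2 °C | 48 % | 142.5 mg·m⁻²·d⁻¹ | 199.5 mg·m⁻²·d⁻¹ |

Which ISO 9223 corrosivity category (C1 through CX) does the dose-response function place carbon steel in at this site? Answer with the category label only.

carbon steel: temperature factor f = +0.150·(-24.2) = -3.6300
  Pd branch = 1.77·Pd^0.52·e^(0.02·RH+f) = 1.616 μm/a
  Sd branch = 0.102·Sd^0.62·e^(0.033·RH+0.04·T) = 7.513 μm/a
  r_corr = 1.616 + 7.513 = 9.129 μm/a
Category bounds: 1.3…25 μm/a bracket r_corr ⇒ C2

C2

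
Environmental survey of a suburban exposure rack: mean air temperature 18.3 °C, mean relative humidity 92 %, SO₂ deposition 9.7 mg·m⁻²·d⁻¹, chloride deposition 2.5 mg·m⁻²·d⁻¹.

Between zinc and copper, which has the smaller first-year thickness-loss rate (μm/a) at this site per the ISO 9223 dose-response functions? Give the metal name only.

zinc

zinc: f(T) = -0.071·(T−10) [T>10 °C] = -0.5893
  sulphur-dioxide contribution → 1.339 μm/a
  chloride contribution → 0.2918 μm/a
  ⇒ r_corr(zinc) = 1.631 μm/a
copper: temperature factor f = -0.080·(8.3) = -0.6640
  sulphur-dioxide contribution → 1.122 μm/a
  chloride contribution → 0.883 μm/a
  total first-year rate 2.005 μm/a
Ordering by μm/a: copper (2) > zinc (1.63)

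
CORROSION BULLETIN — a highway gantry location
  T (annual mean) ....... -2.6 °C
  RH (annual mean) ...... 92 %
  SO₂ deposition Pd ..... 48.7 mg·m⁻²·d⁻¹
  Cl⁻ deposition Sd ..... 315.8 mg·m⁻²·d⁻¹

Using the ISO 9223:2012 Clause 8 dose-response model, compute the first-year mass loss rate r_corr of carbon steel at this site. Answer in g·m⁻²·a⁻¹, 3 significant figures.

carbon steel: T≤10 °C ⇒ hinge +0.150·(-2.6−10) = -1.8900
  SO₂ term: 1.77·48.7^0.52·exp(0.02·92-1.8900) = 12.7
  Sd branch = 0.102·Sd^0.62·e^(0.033·RH+0.04·T) = 67.86 μm/a
  r_corr = 12.7 + 67.86 = 80.55 μm/a
Convert to mass loss: 80.55 μm/a × 7.85 g/cm³ = 632.4 g·m⁻²·a⁻¹

r_corr = 632 g·m⁻²·a⁻¹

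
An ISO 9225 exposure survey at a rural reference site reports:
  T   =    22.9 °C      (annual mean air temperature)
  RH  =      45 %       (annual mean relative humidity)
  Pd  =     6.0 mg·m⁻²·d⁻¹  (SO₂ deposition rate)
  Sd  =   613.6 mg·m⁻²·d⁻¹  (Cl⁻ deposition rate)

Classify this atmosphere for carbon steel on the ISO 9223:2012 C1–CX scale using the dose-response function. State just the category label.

C4

carbon steel: T>10 °C ⇒ hinge -0.054·(22.9−10) = -0.6966
  Pd branch = 1.77·Pd^0.52·e^(0.02·RH+f) = 5.507 μm/a
  Sd branch = 0.102·Sd^0.62·e^(0.033·RH+0.04·T) = 60.23 μm/a
  sum: 5.507 + 60.23 → r_corr = 65.74 μm/a
65.7 μm/a falls in (50, 80] for carbon steel → category C4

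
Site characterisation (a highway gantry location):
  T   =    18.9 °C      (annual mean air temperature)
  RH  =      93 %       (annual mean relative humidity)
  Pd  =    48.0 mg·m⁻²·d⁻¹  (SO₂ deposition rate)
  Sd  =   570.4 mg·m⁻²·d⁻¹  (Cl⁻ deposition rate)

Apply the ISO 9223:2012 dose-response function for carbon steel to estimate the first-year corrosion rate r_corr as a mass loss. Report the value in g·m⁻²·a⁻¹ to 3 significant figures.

carbon steel: f(T) = -0.054·(T−10) [T>10 °C] = -0.4806
  SO₂ term: 1.77·48.0^0.52·exp(0.02·93-0.4806) = 52.64
  Sd branch = 0.102·Sd^0.62·e^(0.033·RH+0.04·T) = 239.1 μm/a
  r_corr = 52.64 + 239.1 = 291.8 μm/a
Convert to mass loss: 291.8 μm/a × 7.85 g/cm³ = 2290 g·m⁻²·a⁻¹

r_corr = 2.29e+03 g·m⁻²·a⁻¹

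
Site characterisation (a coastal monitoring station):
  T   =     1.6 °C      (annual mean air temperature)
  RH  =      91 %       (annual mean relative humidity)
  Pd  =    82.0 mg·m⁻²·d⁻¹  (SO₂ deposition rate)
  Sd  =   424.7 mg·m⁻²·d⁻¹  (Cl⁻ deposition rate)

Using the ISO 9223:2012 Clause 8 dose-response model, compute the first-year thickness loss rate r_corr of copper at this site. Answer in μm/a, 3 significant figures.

copper: T≤10 °C ⇒ hinge +0.126·(1.6−10) = -1.0584
  SO₂ term: 0.0053·82.0^0.26·exp(0.059·91-1.0584) = 1.241
  Sd branch = 0.01025·Sd^0.27·e^(0.036·RH+0.049·T) = 1.504 μm/a
  r_corr = 1.241 + 1.504 = 2.745 μm/a

r_corr = 2.74 μm/a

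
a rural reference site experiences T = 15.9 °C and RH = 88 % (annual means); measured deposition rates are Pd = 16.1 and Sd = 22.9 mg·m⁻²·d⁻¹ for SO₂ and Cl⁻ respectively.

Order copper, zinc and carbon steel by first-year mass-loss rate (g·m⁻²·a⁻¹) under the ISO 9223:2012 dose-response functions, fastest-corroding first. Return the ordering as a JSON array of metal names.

["carbon steel", "copper", "zinc"]

copper: f(T) = -0.080·(T−10) [T>10 °C] = -0.4720
  sulphur-dioxide contribution → 1.224 μm/a
  chloride contribution → 1.236 μm/a
  ⇒ r_corr(copper) = 2.461 μm/a
  mass loss = 2.461 μm/a × 8.96 g/cm³ = 22.05 g·m⁻²·a⁻¹
zinc: f(T) = -0.071·(T−10) [T>10 °C] = -0.4189
  sulphur-dioxide contribution → 1.651 μm/a
  chloride contribution → 0.8144 μm/a
  ⇒ r_corr(zinc) = 2.465 μm/a
  mass loss = 2.465 μm/a × 7.14 g/cm³ = 17.6 g·m⁻²·a⁻¹
carbon steel: f(T) = -0.054·(T−10) [T>10 °C] = -0.3186
  sulphur-dioxide contribution → 31.73 μm/a
  chloride contribution → 24.5 μm/a
  ⇒ r_corr(carbon steel) = 56.23 μm/a
  mass loss = 56.23 μm/a × 7.85 g/cm³ = 441.4 g·m⁻²·a⁻¹
Ordering by g·m⁻²·a⁻¹: carbon steel (441) > copper (22) > zinc (17.6)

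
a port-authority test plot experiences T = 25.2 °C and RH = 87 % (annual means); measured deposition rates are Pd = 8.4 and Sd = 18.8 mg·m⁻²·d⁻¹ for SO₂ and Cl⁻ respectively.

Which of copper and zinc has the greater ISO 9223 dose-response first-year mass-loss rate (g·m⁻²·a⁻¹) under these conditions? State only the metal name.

copper: T>10 °C ⇒ hinge -0.080·(25.2−10) = -1.2160
  SO₂ term: 0.0053·8.4^0.26·exp(0.059·87-1.2160) = 0.4631
  Cl⁻ term: 0.01025·18.8^0.27·exp(0.036·87+0.049·25.2) = 1.783
  r_corr = 0.4631 + 1.783 = 2.246 μm/a
  mass loss = 2.246 μm/a × 8.96 g/cm³ = 20.13 g·m⁻²·a⁻¹
zinc: f(T) = -0.071·(T−10) [T>10 °C] = -1.0792
  SO₂ term: 0.0129·8.4^0.44·exp(0.046·87-1.0792) = 0.6118
  Sd branch = 0.0175·Sd^0.57·e^(0.008·RH+0.085·T) = 1.592 μm/a
  sum: 0.6118 + 1.592 → r_corr = 2.203 μm/a
  mass loss = 2.203 μm/a × 7.14 g/cm³ = 15.73 g·m⁻²·a⁻¹
Ordering by g·m⁻²·a⁻¹: copper (20.1) > zinc (15.7)

copper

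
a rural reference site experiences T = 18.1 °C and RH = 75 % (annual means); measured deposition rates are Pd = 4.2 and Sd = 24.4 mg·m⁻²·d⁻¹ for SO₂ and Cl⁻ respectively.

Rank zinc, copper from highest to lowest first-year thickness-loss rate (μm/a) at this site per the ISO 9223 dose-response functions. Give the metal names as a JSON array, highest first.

["zinc", "copper"]

zinc: temperature factor f = -0.071·(8.1) = -0.5751
  Pd branch = 0.0129·Pd^0.44·e^(0.046·RH+f) = 0.4299 μm/a
  Sd branch = 0.0175·Sd^0.57·e^(0.008·RH+0.085·T) = 0.9175 μm/a
  sum: 0.4299 + 0.9175 → r_corr = 1.347 μm/a
copper: T>10 °C ⇒ hinge -0.080·(18.1−10) = -0.6480
  Pd branch = 0.0053·Pd^0.26·e^(0.059·RH+f) = 0.3362 μm/a
  Cl⁻ term: 0.01025·24.4^0.27·exp(0.036·75+0.049·18.1) = 0.8772
  sum: 0.3362 + 0.8772 → r_corr = 1.213 μm/a
Ordering by μm/a: zinc (1.35) > copper (1.21)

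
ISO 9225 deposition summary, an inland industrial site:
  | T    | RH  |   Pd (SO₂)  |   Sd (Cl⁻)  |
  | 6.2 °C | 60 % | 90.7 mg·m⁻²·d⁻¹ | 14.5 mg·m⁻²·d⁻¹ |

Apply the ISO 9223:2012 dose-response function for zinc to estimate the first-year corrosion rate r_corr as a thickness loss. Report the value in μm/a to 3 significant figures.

r_corr = 1.50 μm/a

zinc: f(T) = +0.038·(T−10) [T≤10 °C] = -0.1444
  sulphur-dioxide contribution → 1.282 μm/a
  chloride contribution → 0.22 μm/a
  total first-year rate 1.502 μm/a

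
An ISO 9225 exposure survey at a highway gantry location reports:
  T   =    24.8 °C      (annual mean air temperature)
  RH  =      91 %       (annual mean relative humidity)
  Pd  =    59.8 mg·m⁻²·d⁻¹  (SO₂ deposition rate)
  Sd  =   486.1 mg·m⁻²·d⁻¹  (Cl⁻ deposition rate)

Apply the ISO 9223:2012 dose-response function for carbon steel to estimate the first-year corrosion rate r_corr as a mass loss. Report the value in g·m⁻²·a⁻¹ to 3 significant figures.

r_corr = 2.34e+03 g·m⁻²·a⁻¹

carbon steel: f(T) = -0.054·(T−10) [T>10 °C] = -0.7992
  Pd branch = 1.77·Pd^0.52·e^(0.02·RH+f) = 41.23 μm/a
  Sd branch = 0.102·Sd^0.62·e^(0.033·RH+0.04·T) = 256.7 μm/a
  sum: 41.23 + 256.7 → r_corr = 297.9 μm/a
Convert to mass loss: 297.9 μm/a × 7.85 g/cm³ = 2339 g·m⁻²·a⁻¹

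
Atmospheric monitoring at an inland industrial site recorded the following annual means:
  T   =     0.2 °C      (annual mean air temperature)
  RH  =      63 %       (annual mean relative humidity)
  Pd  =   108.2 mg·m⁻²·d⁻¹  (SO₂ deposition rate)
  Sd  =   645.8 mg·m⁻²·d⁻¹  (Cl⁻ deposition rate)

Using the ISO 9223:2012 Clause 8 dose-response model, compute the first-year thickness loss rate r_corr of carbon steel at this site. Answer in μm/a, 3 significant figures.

r_corr = 61.8 μm/a

carbon steel: T≤10 °C ⇒ hinge +0.150·(0.2−10) = -1.4700
  SO₂ term: 1.77·108.2^0.52·exp(0.02·63-1.4700) = 16.39
  Cl⁻ term: 0.102·645.8^0.62·exp(0.033·63+0.04·0.2) = 45.42
  r_corr = 16.39 + 45.42 = 61.81 μm/a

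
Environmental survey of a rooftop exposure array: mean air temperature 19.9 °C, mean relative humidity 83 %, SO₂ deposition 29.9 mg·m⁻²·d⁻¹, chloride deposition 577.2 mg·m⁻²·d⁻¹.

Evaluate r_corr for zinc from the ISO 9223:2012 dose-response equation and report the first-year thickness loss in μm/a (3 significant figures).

zinc: f(T) = -0.071·(T−10) [T>10 °C] = -0.7029
  SO₂ term: 0.0129·29.9^0.44·exp(0.046·83-0.7029) = 1.296
  Sd branch = 0.0175·Sd^0.57·e^(0.008·RH+0.085·T) = 6.918 μm/a
  sum: 1.296 + 6.918 → r_corr = 8.214 μm/a

r_corr = 8.21 μm/a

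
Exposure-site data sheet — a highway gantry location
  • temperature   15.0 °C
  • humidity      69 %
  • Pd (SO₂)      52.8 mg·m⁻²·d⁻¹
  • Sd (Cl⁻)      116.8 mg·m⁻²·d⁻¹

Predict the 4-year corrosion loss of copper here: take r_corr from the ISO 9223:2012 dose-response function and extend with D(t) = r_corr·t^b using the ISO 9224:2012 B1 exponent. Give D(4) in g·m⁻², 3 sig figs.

copper: f(T) = -0.080·(T−10) [T>10 °C] = -0.4000
  sulphur-dioxide contribution → 0.5841 μm/a
  chloride contribution → 0.9267 μm/a
  ⇒ r_corr(copper) = 1.511 μm/a
Power-law: D(4) = r_corr · 4^0.667
  D(4) = 1.511 × 4^0.667 = 1.511 × 2.521 = 3.809 μm
  Mass loss = 3.809 μm × 8.96 g/cm³ = 34.12 g·m⁻²

D(4) = 34.1 g·m⁻²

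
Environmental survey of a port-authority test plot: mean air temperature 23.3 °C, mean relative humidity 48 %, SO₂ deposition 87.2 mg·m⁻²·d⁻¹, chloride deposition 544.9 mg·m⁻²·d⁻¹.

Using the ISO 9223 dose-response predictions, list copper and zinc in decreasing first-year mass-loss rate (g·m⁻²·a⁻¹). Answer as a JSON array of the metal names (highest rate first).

["zinc", "copper"]

copper: T>10 °C ⇒ hinge -0.080·(23.3−10) = -1.0640
  SO₂ term: 0.0053·87.2^0.26·exp(0.059·48-1.0640) = 0.09923
  Cl⁻ term: 0.01025·544.9^0.27·exp(0.036·48+0.049·23.3) = 0.9904
  sum: 0.09923 + 0.9904 → r_corr = 1.09 μm/a
  mass loss = 1.09 μm/a × 8.96 g/cm³ = 9.763 g·m⁻²·a⁻¹
zinc: temperature factor f = -0.071·(13.3) = -0.9443
  SO₂ term: 0.0129·87.2^0.44·exp(0.046·48-0.9443) = 0.326
  Sd branch = 0.0175·Sd^0.57·e^(0.008·RH+0.085·T) = 6.755 μm/a
  sum: 0.326 + 6.755 → r_corr = 7.081 μm/a
  mass loss = 7.081 μm/a × 7.14 g/cm³ = 50.56 g·m⁻²·a⁻¹
Ordering by g·m⁻²·a⁻¹: zinc (50.6) > copper (9.76)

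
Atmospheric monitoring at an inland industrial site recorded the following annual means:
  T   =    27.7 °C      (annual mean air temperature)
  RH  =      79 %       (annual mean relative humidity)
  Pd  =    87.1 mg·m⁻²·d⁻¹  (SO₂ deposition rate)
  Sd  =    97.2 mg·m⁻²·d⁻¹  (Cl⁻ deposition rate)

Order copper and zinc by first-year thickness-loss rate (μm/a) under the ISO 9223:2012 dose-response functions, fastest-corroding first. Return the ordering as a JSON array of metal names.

copper: temperature factor f = -0.080·(17.7) = -1.4160
  SO₂ term: 0.0053·87.1^0.26·exp(0.059·79-1.4160) = 0.4345
  Sd branch = 0.01025·Sd^0.27·e^(0.036·RH+0.049·T) = 2.355 μm/a
  r_corr = 0.4345 + 2.355 = 2.789 μm/a
zinc: temperature factor f = -0.071·(17.7) = -1.2567
  Pd branch = 0.0129·Pd^0.44·e^(0.046·RH+f) = 0.9923 μm/a
  Cl⁻ term: 0.0175·97.2^0.57·exp(0.008·79+0.085·27.7) = 4.71
  sum: 0.9923 + 4.71 → r_corr = 5.702 μm/a
Ordering by μm/a: zinc (5.7) > copper (2.79)

["zinc", "copper"]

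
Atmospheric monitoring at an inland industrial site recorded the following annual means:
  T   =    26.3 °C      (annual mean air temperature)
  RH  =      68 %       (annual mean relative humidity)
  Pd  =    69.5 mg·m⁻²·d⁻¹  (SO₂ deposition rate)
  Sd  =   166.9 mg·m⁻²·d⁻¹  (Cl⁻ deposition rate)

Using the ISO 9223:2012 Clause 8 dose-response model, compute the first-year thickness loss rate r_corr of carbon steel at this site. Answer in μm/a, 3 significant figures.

carbon steel: temperature factor f = -0.054·(16.3) = -0.8802
  Pd branch = 1.77·Pd^0.52·e^(0.02·RH+f) = 25.95 μm/a
  Sd branch = 0.102·Sd^0.62·e^(0.033·RH+0.04·T) = 65.76 μm/a
  sum: 25.95 + 65.76 → r_corr = 91.71 μm/a

r_corr = 91.7 μm/a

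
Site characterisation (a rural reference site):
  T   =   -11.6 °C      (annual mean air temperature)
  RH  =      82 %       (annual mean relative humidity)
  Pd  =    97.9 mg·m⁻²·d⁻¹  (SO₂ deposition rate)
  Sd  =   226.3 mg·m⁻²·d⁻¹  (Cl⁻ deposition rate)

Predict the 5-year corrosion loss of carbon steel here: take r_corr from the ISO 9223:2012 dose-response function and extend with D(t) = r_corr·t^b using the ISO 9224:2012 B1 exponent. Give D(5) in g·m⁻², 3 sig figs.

D(5) = 575 g·m⁻²

carbon steel: temperature factor f = +0.150·(-21.6) = -3.2400
  Pd branch = 1.77·Pd^0.52·e^(0.02·RH+f) = 3.875 μm/a
  Cl⁻ term: 0.102·226.3^0.62·exp(0.033·82+0.04·-11.6) = 27.68
  r_corr = 3.875 + 27.68 = 31.56 μm/a
Long-term exponent b (ISO 9224 Table 2, B1) = 0.523
  D(5) = 31.56 × 5^0.523 = 31.56 × 2.32 = 73.22 μm
  Mass loss = 73.22 μm × 7.85 g/cm³ = 574.8 g·m⁻²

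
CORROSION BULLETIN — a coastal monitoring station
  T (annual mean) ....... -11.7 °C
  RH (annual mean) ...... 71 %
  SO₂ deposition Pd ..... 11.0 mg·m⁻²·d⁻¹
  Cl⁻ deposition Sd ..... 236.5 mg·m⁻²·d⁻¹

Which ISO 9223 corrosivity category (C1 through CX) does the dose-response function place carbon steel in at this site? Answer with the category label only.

C2

carbon steel: f(T) = +0.150·(T−10) [T≤10 °C] = -3.2550
  sulphur-dioxide contribution → 0.983 μm/a
  chloride contribution → 19.71 μm/a
  ⇒ r_corr(carbon steel) = 20.69 μm/a
Category bounds: 1.3…25 μm/a bracket r_corr ⇒ C2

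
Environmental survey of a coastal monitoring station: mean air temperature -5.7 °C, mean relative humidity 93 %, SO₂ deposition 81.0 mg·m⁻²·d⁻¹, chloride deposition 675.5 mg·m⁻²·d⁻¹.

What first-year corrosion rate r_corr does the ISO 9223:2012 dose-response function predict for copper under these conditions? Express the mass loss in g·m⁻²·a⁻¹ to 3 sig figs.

copper: temperature factor f = +0.126·(-15.7) = -1.9782
  sulphur-dioxide contribution → 0.5551 μm/a
  chloride contribution → 1.281 μm/a
  ⇒ r_corr(copper) = 1.836 μm/a
Convert to mass loss: 1.836 μm/a × 8.96 g/cm³ = 16.45 g·m⁻²·a⁻¹

r_corr = 16.4 g·m⁻²·a⁻¹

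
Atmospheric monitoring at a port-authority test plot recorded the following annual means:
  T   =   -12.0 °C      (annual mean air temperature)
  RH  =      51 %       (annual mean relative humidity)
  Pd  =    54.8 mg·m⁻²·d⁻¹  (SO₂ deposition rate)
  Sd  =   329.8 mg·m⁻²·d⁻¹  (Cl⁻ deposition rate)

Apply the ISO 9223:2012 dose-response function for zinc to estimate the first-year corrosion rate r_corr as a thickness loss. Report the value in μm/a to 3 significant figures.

zinc: temperature factor f = +0.038·(-22.0) = -0.8360
  SO₂ term: 0.0129·54.8^0.44·exp(0.046·51-0.8360) = 0.34
  Cl⁻ term: 0.0175·329.8^0.57·exp(0.008·51+0.085·-12.0) = 0.2586
  r_corr = 0.34 + 0.2586 = 0.5986 μm/a

r_corr = 0.599 μm/a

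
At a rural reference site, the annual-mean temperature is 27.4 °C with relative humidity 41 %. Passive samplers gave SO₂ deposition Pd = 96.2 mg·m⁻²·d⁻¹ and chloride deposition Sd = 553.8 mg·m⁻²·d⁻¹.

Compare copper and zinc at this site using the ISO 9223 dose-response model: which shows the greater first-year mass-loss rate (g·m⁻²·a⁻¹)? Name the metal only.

copper: temperature factor f = -0.080·(17.4) = -1.3920
  sulphur-dioxide contribution → 0.04852 μm/a
  chloride contribution → 0.9452 μm/a
  total first-year rate 0.9937 μm/a
  mass loss = 0.9937 μm/a × 8.96 g/cm³ = 8.904 g·m⁻²·a⁻¹
zinc: f(T) = -0.071·(T−10) [T>10 °C] = -1.2354
  sulphur-dioxide contribution → 0.1844 μm/a
  chloride contribution → 9.134 μm/a
  ⇒ r_corr(zinc) = 9.319 μm/a
  mass loss = 9.319 μm/a × 7.14 g/cm³ = 66.53 g·m⁻²·a⁻¹
Ordering by g·m⁻²·a⁻¹: zinc (66.5) > copper (8.9)

zinc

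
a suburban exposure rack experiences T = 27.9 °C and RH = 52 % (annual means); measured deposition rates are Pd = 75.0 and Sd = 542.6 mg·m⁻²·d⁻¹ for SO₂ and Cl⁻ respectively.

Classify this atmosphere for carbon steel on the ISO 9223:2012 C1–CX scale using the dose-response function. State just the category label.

carbon steel: temperature factor f = -0.054·(17.9) = -0.9666
  sulphur-dioxide contribution → 17.98 μm/a
  chloride contribution → 85.88 μm/a
  total first-year rate 103.9 μm/a
Category bounds: 80…200 μm/a bracket r_corr ⇒ C5

C5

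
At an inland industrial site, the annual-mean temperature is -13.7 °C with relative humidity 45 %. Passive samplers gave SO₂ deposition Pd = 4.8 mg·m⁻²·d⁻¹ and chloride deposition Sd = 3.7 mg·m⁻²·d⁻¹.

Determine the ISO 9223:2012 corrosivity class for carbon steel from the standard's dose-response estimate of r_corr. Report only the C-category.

carbon steel: f(T) = +0.150·(T−10) [T≤10 °C] = -3.5550
  Pd branch = 1.77·Pd^0.52·e^(0.02·RH+f) = 0.2813 μm/a
  Sd branch = 0.102·Sd^0.62·e^(0.033·RH+0.04·T) = 0.5859 μm/a
  sum: 0.2813 + 0.5859 → r_corr = 0.8672 μm/a
0.867 μm/a falls in (0, 1.3] for carbon steel → category C1

C1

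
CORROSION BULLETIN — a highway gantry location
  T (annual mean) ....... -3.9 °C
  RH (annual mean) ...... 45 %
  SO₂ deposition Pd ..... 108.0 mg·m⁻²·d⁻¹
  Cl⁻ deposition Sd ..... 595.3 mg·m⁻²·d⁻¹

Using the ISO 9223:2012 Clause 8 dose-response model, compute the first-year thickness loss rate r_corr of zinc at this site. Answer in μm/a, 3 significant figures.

r_corr = 1.16 μm/a

zinc: f(T) = +0.038·(T−10) [T≤10 °C] = -0.5282
  SO₂ term: 0.0129·108.0^0.44·exp(0.046·45-0.5282) = 0.473
  Cl⁻ term: 0.0175·595.3^0.57·exp(0.008·45+0.085·-3.9) = 0.6871
  sum: 0.473 + 0.6871 → r_corr = 1.16 μm/a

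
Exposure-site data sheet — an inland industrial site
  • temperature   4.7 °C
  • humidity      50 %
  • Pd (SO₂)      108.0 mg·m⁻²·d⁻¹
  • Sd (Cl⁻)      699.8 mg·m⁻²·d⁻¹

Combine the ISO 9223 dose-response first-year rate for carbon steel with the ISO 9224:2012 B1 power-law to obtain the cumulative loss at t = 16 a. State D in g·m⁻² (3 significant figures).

carbon steel: temperature factor f = +0.150·(-5.3) = -0.7950
  SO₂ term: 1.77·108.0^0.52·exp(0.02·50-0.7950) = 24.8
  Sd branch = 0.102·Sd^0.62·e^(0.033·RH+0.04·T) = 37.21 μm/a
  r_corr = 24.8 + 37.21 = 62.01 μm/a
Power-law: D(16) = r_corr · 16^0.523
  D(16) = 62.01 × 16^0.523 = 62.01 × 4.263 = 264.4 μm
  Mass loss = 264.4 μm × 7.85 g/cm³ = 2075 g·m⁻²

D(16) = 2.08e+03 g·m⁻²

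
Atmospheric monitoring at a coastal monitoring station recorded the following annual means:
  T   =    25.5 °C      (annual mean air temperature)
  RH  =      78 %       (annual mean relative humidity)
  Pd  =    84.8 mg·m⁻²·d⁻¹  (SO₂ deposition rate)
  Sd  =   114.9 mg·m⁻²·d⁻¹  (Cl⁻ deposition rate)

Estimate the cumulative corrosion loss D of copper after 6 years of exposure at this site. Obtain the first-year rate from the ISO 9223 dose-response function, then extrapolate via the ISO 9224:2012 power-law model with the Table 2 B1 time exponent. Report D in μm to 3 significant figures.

copper: f(T) = -0.080·(T−10) [T>10 °C] = -1.2400
  SO₂ term: 0.0053·84.8^0.26·exp(0.059·78-1.2400) = 0.485
  Cl⁻ term: 0.01025·114.9^0.27·exp(0.036·78+0.049·25.5) = 2.134
  sum: 0.485 + 2.134 → r_corr = 2.619 μm/a
ISO 9224: D(t) = r_corr · t^b with b = 0.667 (copper, B1)
  D(6) = 2.619 × 6^0.667 = 2.619 × 3.304 = 8.652 μm

D(6) = 8.65 μm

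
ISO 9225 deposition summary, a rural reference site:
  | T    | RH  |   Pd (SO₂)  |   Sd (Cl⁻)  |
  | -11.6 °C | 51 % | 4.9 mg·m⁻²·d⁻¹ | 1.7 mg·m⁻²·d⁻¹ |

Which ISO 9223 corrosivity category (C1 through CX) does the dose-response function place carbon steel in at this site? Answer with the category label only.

C1

carbon steel: temperature factor f = +0.150·(-21.6) = -3.2400
  SO₂ term: 1.77·4.9^0.52·exp(0.02·51-3.2400) = 0.4393
  Cl⁻ term: 0.102·1.7^0.62·exp(0.033·51+0.04·-11.6) = 0.4796
  r_corr = 0.4393 + 0.4796 = 0.9189 μm/a
0.919 μm/a falls in (0, 1.3] for carbon steel → category C1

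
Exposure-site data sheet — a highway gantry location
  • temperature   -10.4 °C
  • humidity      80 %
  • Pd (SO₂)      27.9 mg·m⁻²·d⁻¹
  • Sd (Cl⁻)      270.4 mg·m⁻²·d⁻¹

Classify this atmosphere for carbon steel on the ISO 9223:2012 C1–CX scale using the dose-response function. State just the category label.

C3

carbon steel: T≤10 °C ⇒ hinge +0.150·(-10.4−10) = -3.0600
  SO₂ term: 1.77·27.9^0.52·exp(0.02·80-3.0600) = 2.321
  Cl⁻ term: 0.102·270.4^0.62·exp(0.033·80+0.04·-10.4) = 30.36
  r_corr = 2.321 + 30.36 = 32.68 μm/a
ISO 9223 Table 2 (carbon steel): 25 < 32.7 ≤ 50 μm/a ⇒ C3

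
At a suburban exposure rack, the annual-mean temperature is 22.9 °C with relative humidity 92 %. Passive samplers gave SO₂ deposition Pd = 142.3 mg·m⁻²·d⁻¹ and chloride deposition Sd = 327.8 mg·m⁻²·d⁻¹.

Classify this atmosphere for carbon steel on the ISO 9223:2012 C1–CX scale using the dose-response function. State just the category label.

carbon steel: f(T) = -0.054·(T−10) [T>10 °C] = -0.6966
  sulphur-dioxide contribution → 73.15 μm/a
  chloride contribution → 192.6 μm/a
  ⇒ r_corr(carbon steel) = 265.7 μm/a
266 μm/a falls in (200, 700] for carbon steel → category CX

CX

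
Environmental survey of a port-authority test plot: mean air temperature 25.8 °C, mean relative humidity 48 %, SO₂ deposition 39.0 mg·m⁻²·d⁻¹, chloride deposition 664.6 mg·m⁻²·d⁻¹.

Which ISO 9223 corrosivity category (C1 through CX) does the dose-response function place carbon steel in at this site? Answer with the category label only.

C5

carbon steel: temperature factor f = -0.054·(15.8) = -0.8532
  SO₂ term: 1.77·39.0^0.52·exp(0.02·48-0.8532) = 13.23
  Cl⁻ term: 0.102·664.6^0.62·exp(0.033·48+0.04·25.8) = 78.47
  r_corr = 13.23 + 78.47 = 91.7 μm/a
91.7 μm/a falls in (80, 200] for carbon steel → category C5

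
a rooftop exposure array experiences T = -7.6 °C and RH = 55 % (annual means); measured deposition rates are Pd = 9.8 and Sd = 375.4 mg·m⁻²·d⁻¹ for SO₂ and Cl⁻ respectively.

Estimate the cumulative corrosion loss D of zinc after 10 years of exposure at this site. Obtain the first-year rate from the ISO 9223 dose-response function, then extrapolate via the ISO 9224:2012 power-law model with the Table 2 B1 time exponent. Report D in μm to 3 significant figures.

D(10) = 4.19 μm

zinc: f(T) = +0.038·(T−10) [T≤10 °C] = -0.6688
  SO₂ term: 0.0129·9.8^0.44·exp(0.046·55-0.6688) = 0.2265
  Sd branch = 0.0175·Sd^0.57·e^(0.008·RH+0.085·T) = 0.4179 μm/a
  r_corr = 0.2265 + 0.4179 = 0.6443 μm/a
Long-term exponent b (ISO 9224 Table 2, B1) = 0.813
  D(10) = 0.6443 × 10^0.813 = 0.6443 × 6.501 = 4.189 μm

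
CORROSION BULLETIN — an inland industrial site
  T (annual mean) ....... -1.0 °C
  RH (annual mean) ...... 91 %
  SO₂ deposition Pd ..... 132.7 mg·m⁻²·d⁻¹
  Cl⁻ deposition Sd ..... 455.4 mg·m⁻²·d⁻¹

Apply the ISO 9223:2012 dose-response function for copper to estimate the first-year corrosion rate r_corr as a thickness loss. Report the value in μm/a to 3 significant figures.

copper: T≤10 °C ⇒ hinge +0.126·(-1.0−10) = -1.3860
  Pd branch = 0.0053·Pd^0.26·e^(0.059·RH+f) = 1.014 μm/a
  Cl⁻ term: 0.01025·455.4^0.27·exp(0.036·91+0.049·-1.0) = 1.349
  sum: 1.014 + 1.349 → r_corr = 2.363 μm/a

r_corr = 2.36 μm/a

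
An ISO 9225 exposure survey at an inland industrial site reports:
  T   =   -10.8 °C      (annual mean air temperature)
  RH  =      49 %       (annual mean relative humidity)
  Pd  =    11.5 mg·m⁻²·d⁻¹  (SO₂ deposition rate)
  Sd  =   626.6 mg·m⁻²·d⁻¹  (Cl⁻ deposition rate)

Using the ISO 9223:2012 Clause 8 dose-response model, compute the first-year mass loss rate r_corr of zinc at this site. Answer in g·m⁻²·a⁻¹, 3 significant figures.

r_corr = 4.07 g·m⁻²·a⁻¹

zinc: f(T) = +0.038·(T−10) [T≤10 °C] = -0.7904
  sulphur-dioxide contribution → 0.1633 μm/a
  chloride contribution → 0.4063 μm/a
  ⇒ r_corr(zinc) = 0.5696 μm/a
Convert to mass loss: 0.5696 μm/a × 7.14 g/cm³ = 4.067 g·m⁻²·a⁻¹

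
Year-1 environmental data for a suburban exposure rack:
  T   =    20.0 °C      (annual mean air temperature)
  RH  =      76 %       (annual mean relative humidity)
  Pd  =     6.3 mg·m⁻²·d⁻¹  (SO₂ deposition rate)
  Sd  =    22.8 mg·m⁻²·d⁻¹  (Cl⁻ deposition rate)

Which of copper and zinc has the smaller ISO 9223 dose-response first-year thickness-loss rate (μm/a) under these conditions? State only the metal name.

copper

copper: T>10 °C ⇒ hinge -0.080·(20.0−10) = -0.8000
  sulphur-dioxide contribution → 0.3404 μm/a
  chloride contribution → 0.98 μm/a
  total first-year rate 1.32 μm/a
zinc: T>10 °C ⇒ hinge -0.071·(20.0−10) = -0.7100
  sulphur-dioxide contribution → 0.4702 μm/a
  chloride contribution → 1.046 μm/a
  total first-year rate 1.516 μm/a
Ordering by μm/a: zinc (1.52) > copper (1.32)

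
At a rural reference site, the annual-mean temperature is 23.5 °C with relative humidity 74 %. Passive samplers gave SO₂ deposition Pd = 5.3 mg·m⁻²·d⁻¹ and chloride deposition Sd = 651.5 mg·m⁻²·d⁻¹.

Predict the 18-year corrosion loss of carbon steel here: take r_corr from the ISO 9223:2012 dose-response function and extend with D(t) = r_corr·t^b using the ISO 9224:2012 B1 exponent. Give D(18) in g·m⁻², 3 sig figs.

carbon steel: T>10 °C ⇒ hinge -0.054·(23.5−10) = -0.7290
  SO₂ term: 1.77·5.3^0.52·exp(0.02·74-0.7290) = 8.928
  Cl⁻ term: 0.102·651.5^0.62·exp(0.033·74+0.04·23.5) = 166.7
  sum: 8.928 + 166.7 → r_corr = 175.7 μm/a
Power-law: D(18) = r_corr · 18^0.523
  D(18) = 175.7 × 18^0.523 = 175.7 × 4.534 = 796.5 μm
  Mass loss = 796.5 μm × 7.85 g/cm³ = 6252 g·m⁻²

D(18) = 6.25e+03 g·m⁻²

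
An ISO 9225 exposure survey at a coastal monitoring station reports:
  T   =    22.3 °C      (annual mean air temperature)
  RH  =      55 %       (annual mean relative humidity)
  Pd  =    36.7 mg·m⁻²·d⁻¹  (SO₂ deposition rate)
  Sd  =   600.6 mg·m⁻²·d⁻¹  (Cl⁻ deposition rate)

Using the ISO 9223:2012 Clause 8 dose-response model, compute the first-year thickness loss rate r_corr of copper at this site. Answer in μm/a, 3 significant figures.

copper: f(T) = -0.080·(T−10) [T>10 °C] = -0.9840
  Pd branch = 0.0053·Pd^0.26·e^(0.059·RH+f) = 0.1297 μm/a
  Cl⁻ term: 0.01025·600.6^0.27·exp(0.036·55+0.049·22.3) = 1.246
  r_corr = 0.1297 + 1.246 = 1.375 μm/a

r_corr = 1.38 μm/a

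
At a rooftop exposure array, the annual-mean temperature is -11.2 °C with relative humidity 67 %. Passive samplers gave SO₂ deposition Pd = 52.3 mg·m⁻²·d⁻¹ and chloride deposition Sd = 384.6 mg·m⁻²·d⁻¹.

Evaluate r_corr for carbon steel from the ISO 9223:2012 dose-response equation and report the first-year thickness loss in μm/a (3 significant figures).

r_corr = 26.0 μm/a

carbon steel: f(T) = +0.150·(T−10) [T≤10 °C] = -3.1800
  sulphur-dioxide contribution → 2.2 μm/a
  chloride contribution → 23.82 μm/a
  ⇒ r_corr(carbon steel) = 26.02 μm/a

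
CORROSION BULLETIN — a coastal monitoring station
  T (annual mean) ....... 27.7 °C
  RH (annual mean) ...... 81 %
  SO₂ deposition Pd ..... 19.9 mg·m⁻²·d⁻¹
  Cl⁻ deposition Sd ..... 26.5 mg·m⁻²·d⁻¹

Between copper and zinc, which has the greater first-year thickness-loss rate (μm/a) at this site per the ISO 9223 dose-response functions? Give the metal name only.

copper: T>10 °C ⇒ hinge -0.080·(27.7−10) = -1.4160
  sulphur-dioxide contribution → 0.3331 μm/a
  chloride contribution → 1.782 μm/a
  total first-year rate 2.115 μm/a
zinc: f(T) = -0.071·(T−10) [T>10 °C] = -1.2567
  sulphur-dioxide contribution → 0.5682 μm/a
  chloride contribution → 2.282 μm/a
  total first-year rate 2.85 μm/a
Ordering by μm/a: zinc (2.85) > copper (2.11)

zinc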